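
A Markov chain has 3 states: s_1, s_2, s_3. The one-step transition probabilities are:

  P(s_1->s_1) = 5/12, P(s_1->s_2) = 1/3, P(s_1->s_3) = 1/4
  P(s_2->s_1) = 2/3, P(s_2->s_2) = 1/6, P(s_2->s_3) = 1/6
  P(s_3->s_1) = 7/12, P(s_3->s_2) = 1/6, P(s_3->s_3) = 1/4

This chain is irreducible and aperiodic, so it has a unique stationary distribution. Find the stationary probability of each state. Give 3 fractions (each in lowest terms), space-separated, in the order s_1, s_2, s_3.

Answer: 43/83 21/83 19/83

Derivation:
The stationary distribution satisfies pi = pi * P, i.e.:
  pi_s_1 = 5/12*pi_s_1 + 2/3*pi_s_2 + 7/12*pi_s_3
  pi_s_2 = 1/3*pi_s_1 + 1/6*pi_s_2 + 1/6*pi_s_3
  pi_s_3 = 1/4*pi_s_1 + 1/6*pi_s_2 + 1/4*pi_s_3
with normalization: pi_s_1 + pi_s_2 + pi_s_3 = 1.

Using the first 2 balance equations plus normalization, the linear system A*pi = b is:
  [-7/12, 2/3, 7/12] . pi = 0
  [1/3, -5/6, 1/6] . pi = 0
  [1, 1, 1] . pi = 1

Solving yields:
  pi_s_1 = 43/83
  pi_s_2 = 21/83
  pi_s_3 = 19/83

Verification (pi * P):
  43/83*5/12 + 21/83*2/3 + 19/83*7/12 = 43/83 = pi_s_1  (ok)
  43/83*1/3 + 21/83*1/6 + 19/83*1/6 = 21/83 = pi_s_2  (ok)
  43/83*1/4 + 21/83*1/6 + 19/83*1/4 = 19/83 = pi_s_3  (ok)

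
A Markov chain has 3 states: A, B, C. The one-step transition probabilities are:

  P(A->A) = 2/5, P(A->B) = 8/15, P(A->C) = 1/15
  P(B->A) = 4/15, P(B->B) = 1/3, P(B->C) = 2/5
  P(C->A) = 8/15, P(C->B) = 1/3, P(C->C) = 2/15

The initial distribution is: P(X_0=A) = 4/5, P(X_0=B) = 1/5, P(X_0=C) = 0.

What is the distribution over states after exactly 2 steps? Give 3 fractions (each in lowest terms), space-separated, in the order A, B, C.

Propagating the distribution step by step (d_{t+1} = d_t * P):
d_0 = (A=4/5, B=1/5, C=0)
  d_1[A] = 4/5*2/5 + 1/5*4/15 + 0*8/15 = 28/75
  d_1[B] = 4/5*8/15 + 1/5*1/3 + 0*1/3 = 37/75
  d_1[C] = 4/5*1/15 + 1/5*2/5 + 0*2/15 = 2/15
d_1 = (A=28/75, B=37/75, C=2/15)
  d_2[A] = 28/75*2/5 + 37/75*4/15 + 2/15*8/15 = 44/125
  d_2[B] = 28/75*8/15 + 37/75*1/3 + 2/15*1/3 = 51/125
  d_2[C] = 28/75*1/15 + 37/75*2/5 + 2/15*2/15 = 6/25
d_2 = (A=44/125, B=51/125, C=6/25)

Answer: 44/125 51/125 6/25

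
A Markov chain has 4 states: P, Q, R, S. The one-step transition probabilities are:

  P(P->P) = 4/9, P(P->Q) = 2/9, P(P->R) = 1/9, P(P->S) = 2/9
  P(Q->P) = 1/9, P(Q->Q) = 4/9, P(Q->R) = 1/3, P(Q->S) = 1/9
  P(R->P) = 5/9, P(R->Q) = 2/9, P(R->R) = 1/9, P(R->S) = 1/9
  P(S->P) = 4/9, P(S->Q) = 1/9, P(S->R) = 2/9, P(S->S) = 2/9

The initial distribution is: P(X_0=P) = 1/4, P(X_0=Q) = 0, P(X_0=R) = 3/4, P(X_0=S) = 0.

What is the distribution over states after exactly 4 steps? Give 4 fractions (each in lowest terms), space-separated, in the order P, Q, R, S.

Answer: 2488/6561 1708/6561 137/729 1132/6561

Derivation:
Propagating the distribution step by step (d_{t+1} = d_t * P):
d_0 = (P=1/4, Q=0, R=3/4, S=0)
  d_1[P] = 1/4*4/9 + 0*1/9 + 3/4*5/9 + 0*4/9 = 19/36
  d_1[Q] = 1/4*2/9 + 0*4/9 + 3/4*2/9 + 0*1/9 = 2/9
  d_1[R] = 1/4*1/9 + 0*1/3 + 3/4*1/9 + 0*2/9 = 1/9
  d_1[S] = 1/4*2/9 + 0*1/9 + 3/4*1/9 + 0*2/9 = 5/36
d_1 = (P=19/36, Q=2/9, R=1/9, S=5/36)
  d_2[P] = 19/36*4/9 + 2/9*1/9 + 1/9*5/9 + 5/36*4/9 = 31/81
  d_2[Q] = 19/36*2/9 + 2/9*4/9 + 1/9*2/9 + 5/36*1/9 = 83/324
  d_2[R] = 19/36*1/9 + 2/9*1/3 + 1/9*1/9 + 5/36*2/9 = 19/108
  d_2[S] = 19/36*2/9 + 2/9*1/9 + 1/9*1/9 + 5/36*2/9 = 5/27
d_2 = (P=31/81, Q=83/324, R=19/108, S=5/27)
  d_3[P] = 31/81*4/9 + 83/324*1/9 + 19/108*5/9 + 5/27*4/9 = 92/243
  d_3[Q] = 31/81*2/9 + 83/324*4/9 + 19/108*2/9 + 5/27*1/9 = 377/1458
  d_3[R] = 31/81*1/9 + 83/324*1/3 + 19/108*1/9 + 5/27*2/9 = 275/1458
  d_3[S] = 31/81*2/9 + 83/324*1/9 + 19/108*1/9 + 5/27*2/9 = 127/729
d_3 = (P=92/243, Q=377/1458, R=275/1458, S=127/729)
  d_4[P] = 92/243*4/9 + 377/1458*1/9 + 275/1458*5/9 + 127/729*4/9 = 2488/6561
  d_4[Q] = 92/243*2/9 + 377/1458*4/9 + 275/1458*2/9 + 127/729*1/9 = 1708/6561
  d_4[R] = 92/243*1/9 + 377/1458*1/3 + 275/1458*1/9 + 127/729*2/9 = 137/729
  d_4[S] = 92/243*2/9 + 377/1458*1/9 + 275/1458*1/9 + 127/729*2/9 = 1132/6561
d_4 = (P=2488/6561, Q=1708/6561, R=137/729, S=1132/6561)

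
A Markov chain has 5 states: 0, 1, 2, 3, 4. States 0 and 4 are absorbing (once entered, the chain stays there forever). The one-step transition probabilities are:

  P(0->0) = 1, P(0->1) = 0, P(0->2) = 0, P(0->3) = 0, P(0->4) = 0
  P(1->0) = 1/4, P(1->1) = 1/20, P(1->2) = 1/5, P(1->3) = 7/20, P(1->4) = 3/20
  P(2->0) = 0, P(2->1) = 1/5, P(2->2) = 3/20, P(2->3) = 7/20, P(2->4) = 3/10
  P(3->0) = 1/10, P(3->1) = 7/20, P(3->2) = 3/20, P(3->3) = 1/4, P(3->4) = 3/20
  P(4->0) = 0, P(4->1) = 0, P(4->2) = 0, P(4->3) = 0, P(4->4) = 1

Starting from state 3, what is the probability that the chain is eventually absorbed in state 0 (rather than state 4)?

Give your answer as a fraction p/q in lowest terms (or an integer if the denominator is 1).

Let a_i = P(absorbed in 0 | start in state i).
Boundary conditions: a_0 = 1, a_4 = 0.
For each transient state i, a_i = sum_j P(i->j) * a_j:
  a_1 = 1/4*a_0 + 1/20*a_1 + 1/5*a_2 + 7/20*a_3 + 3/20*a_4
  a_2 = 0*a_0 + 1/5*a_1 + 3/20*a_2 + 7/20*a_3 + 3/10*a_4
  a_3 = 1/10*a_0 + 7/20*a_1 + 3/20*a_2 + 1/4*a_3 + 3/20*a_4

Substituting a_0 = 1 and a_4 = 0, rearrange to (I - Q) a = r where r[i] = P(i -> 0):
  [19/20, -1/5, -7/20] . (a_1, a_2, a_3) = 1/4
  [-1/5, 17/20, -7/20] . (a_1, a_2, a_3) = 0
  [-7/20, -3/20, 3/4] . (a_1, a_2, a_3) = 1/10

Solving yields:
  a_1 = 488/1031
  a_2 = 289/1031
  a_3 = 423/1031

Starting state is 3, so the absorption probability is a_3 = 423/1031.

Answer: 423/1031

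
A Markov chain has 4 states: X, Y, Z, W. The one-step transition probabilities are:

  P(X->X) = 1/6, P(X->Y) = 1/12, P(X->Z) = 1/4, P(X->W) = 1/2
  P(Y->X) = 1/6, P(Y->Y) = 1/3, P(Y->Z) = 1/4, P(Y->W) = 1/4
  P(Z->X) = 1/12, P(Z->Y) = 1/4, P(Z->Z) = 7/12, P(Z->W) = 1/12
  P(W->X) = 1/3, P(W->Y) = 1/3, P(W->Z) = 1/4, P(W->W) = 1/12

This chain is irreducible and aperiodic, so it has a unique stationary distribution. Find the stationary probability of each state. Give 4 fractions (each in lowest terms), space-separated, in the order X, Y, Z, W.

Answer: 109/648 337/1296 3/8 85/432

Derivation:
The stationary distribution satisfies pi = pi * P, i.e.:
  pi_X = 1/6*pi_X + 1/6*pi_Y + 1/12*pi_Z + 1/3*pi_W
  pi_Y = 1/12*pi_X + 1/3*pi_Y + 1/4*pi_Z + 1/3*pi_W
  pi_Z = 1/4*pi_X + 1/4*pi_Y + 7/12*pi_Z + 1/4*pi_W
  pi_W = 1/2*pi_X + 1/4*pi_Y + 1/12*pi_Z + 1/12*pi_W
with normalization: pi_X + pi_Y + pi_Z + pi_W = 1.

Using the first 3 balance equations plus normalization, the linear system A*pi = b is:
  [-5/6, 1/6, 1/12, 1/3] . pi = 0
  [1/12, -2/3, 1/4, 1/3] . pi = 0
  [1/4, 1/4, -5/12, 1/4] . pi = 0
  [1, 1, 1, 1] . pi = 1

Solving yields:
  pi_X = 109/648
  pi_Y = 337/1296
  pi_Z = 3/8
  pi_W = 85/432

Verification (pi * P):
  109/648*1/6 + 337/1296*1/6 + 3/8*1/12 + 85/432*1/3 = 109/648 = pi_X  (ok)
  109/648*1/12 + 337/1296*1/3 + 3/8*1/4 + 85/432*1/3 = 337/1296 = pi_Y  (ok)
  109/648*1/4 + 337/1296*1/4 + 3/8*7/12 + 85/432*1/4 = 3/8 = pi_Z  (ok)
  109/648*1/2 + 337/1296*1/4 + 3/8*1/12 + 85/432*1/12 = 85/432 = pi_W  (ok)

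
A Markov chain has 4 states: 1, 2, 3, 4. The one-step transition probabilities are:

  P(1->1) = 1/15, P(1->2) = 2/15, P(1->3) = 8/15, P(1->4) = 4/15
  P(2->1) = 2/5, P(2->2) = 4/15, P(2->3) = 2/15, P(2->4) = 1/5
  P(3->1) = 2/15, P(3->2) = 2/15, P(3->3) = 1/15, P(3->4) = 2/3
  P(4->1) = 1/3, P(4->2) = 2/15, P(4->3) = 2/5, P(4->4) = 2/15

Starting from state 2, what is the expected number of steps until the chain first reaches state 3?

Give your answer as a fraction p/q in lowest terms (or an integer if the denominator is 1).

Let h_i = expected steps to first reach 3 from state i.
Boundary: h_3 = 0.
First-step equations for the other states:
  h_1 = 1 + 1/15*h_1 + 2/15*h_2 + 8/15*h_3 + 4/15*h_4
  h_2 = 1 + 2/5*h_1 + 4/15*h_2 + 2/15*h_3 + 1/5*h_4
  h_4 = 1 + 1/3*h_1 + 2/15*h_2 + 2/5*h_3 + 2/15*h_4

Substituting h_3 = 0 and rearranging gives the linear system (I - Q) h = 1:
  [14/15, -2/15, -4/15] . (h_1, h_2, h_4) = 1
  [-2/5, 11/15, -1/5] . (h_1, h_2, h_4) = 1
  [-1/3, -2/15, 13/15] . (h_1, h_2, h_4) = 1

Solving yields:
  h_1 = 1105/488
  h_2 = 1605/488
  h_4 = 1235/488

Starting state is 2, so the expected hitting time is h_2 = 1605/488.

Answer: 1605/488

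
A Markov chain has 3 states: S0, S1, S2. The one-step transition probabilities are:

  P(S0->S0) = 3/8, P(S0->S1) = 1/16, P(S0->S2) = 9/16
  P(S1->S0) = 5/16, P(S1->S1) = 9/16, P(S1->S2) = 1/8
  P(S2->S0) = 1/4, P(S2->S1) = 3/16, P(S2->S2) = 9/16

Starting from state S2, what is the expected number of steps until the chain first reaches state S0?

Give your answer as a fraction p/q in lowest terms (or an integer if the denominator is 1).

Let h_i = expected steps to first reach S0 from state i.
Boundary: h_S0 = 0.
First-step equations for the other states:
  h_S1 = 1 + 5/16*h_S0 + 9/16*h_S1 + 1/8*h_S2
  h_S2 = 1 + 1/4*h_S0 + 3/16*h_S1 + 9/16*h_S2

Substituting h_S0 = 0 and rearranging gives the linear system (I - Q) h = 1:
  [7/16, -1/8] . (h_S1, h_S2) = 1
  [-3/16, 7/16] . (h_S1, h_S2) = 1

Solving yields:
  h_S1 = 144/43
  h_S2 = 160/43

Starting state is S2, so the expected hitting time is h_S2 = 160/43.

Answer: 160/43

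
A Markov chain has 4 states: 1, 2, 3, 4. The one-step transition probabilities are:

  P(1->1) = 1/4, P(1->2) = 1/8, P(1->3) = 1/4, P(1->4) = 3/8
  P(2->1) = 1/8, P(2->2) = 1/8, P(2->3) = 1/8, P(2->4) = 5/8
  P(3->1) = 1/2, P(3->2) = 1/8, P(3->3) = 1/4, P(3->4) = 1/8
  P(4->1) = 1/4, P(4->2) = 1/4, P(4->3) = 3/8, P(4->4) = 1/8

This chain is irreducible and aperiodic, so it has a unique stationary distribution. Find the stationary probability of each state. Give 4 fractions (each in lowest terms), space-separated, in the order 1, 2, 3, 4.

Answer: 189/638 51/319 169/638 89/319

Derivation:
The stationary distribution satisfies pi = pi * P, i.e.:
  pi_1 = 1/4*pi_1 + 1/8*pi_2 + 1/2*pi_3 + 1/4*pi_4
  pi_2 = 1/8*pi_1 + 1/8*pi_2 + 1/8*pi_3 + 1/4*pi_4
  pi_3 = 1/4*pi_1 + 1/8*pi_2 + 1/4*pi_3 + 3/8*pi_4
  pi_4 = 3/8*pi_1 + 5/8*pi_2 + 1/8*pi_3 + 1/8*pi_4
with normalization: pi_1 + pi_2 + pi_3 + pi_4 = 1.

Using the first 3 balance equations plus normalization, the linear system A*pi = b is:
  [-3/4, 1/8, 1/2, 1/4] . pi = 0
  [1/8, -7/8, 1/8, 1/4] . pi = 0
  [1/4, 1/8, -3/4, 3/8] . pi = 0
  [1, 1, 1, 1] . pi = 1

Solving yields:
  pi_1 = 189/638
  pi_2 = 51/319
  pi_3 = 169/638
  pi_4 = 89/319

Verification (pi * P):
  189/638*1/4 + 51/319*1/8 + 169/638*1/2 + 89/319*1/4 = 189/638 = pi_1  (ok)
  189/638*1/8 + 51/319*1/8 + 169/638*1/8 + 89/319*1/4 = 51/319 = pi_2  (ok)
  189/638*1/4 + 51/319*1/8 + 169/638*1/4 + 89/319*3/8 = 169/638 = pi_3  (ok)
  189/638*3/8 + 51/319*5/8 + 169/638*1/8 + 89/319*1/8 = 89/319 = pi_4  (ok)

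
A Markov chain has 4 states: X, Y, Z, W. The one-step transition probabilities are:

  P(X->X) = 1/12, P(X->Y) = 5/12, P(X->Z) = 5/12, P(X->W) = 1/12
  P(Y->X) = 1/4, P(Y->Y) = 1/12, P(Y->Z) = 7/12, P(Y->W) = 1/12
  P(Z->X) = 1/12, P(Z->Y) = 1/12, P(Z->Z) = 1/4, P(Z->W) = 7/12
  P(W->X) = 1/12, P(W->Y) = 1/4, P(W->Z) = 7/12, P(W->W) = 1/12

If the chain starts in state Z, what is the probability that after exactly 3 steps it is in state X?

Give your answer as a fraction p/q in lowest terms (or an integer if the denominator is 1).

Answer: 17/144

Derivation:
Computing P^3 by repeated multiplication:
P^1 =
  X: [1/12, 5/12, 5/12, 1/12]
  Y: [1/4, 1/12, 7/12, 1/12]
  Z: [1/12, 1/12, 1/4, 7/12]
  W: [1/12, 1/4, 7/12, 1/12]
P^2 =
  X: [11/72, 1/8, 31/72, 7/24]
  Y: [7/72, 13/72, 25/72, 3/8]
  Z: [7/72, 5/24, 35/72, 5/24]
  W: [1/8, 1/8, 3/8, 3/8]
P^3 =
  X: [5/48, 79/432, 179/432, 43/144]
  Y: [49/432, 77/432, 65/144, 37/144]
  Z: [17/144, 65/432, 175/432, 47/144]
  W: [5/48, 3/16, 7/16, 13/48]

(P^3)[Z -> X] = 17/144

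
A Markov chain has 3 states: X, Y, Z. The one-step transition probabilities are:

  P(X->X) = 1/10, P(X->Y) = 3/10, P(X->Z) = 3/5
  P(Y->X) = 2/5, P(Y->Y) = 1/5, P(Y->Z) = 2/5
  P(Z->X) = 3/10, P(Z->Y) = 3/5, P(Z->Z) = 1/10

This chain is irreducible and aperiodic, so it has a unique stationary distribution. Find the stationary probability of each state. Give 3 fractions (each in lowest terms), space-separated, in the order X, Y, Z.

The stationary distribution satisfies pi = pi * P, i.e.:
  pi_X = 1/10*pi_X + 2/5*pi_Y + 3/10*pi_Z
  pi_Y = 3/10*pi_X + 1/5*pi_Y + 3/5*pi_Z
  pi_Z = 3/5*pi_X + 2/5*pi_Y + 1/10*pi_Z
with normalization: pi_X + pi_Y + pi_Z = 1.

Using the first 2 balance equations plus normalization, the linear system A*pi = b is:
  [-9/10, 2/5, 3/10] . pi = 0
  [3/10, -4/5, 3/5] . pi = 0
  [1, 1, 1] . pi = 1

Solving yields:
  pi_X = 16/57
  pi_Y = 7/19
  pi_Z = 20/57

Verification (pi * P):
  16/57*1/10 + 7/19*2/5 + 20/57*3/10 = 16/57 = pi_X  (ok)
  16/57*3/10 + 7/19*1/5 + 20/57*3/5 = 7/19 = pi_Y  (ok)
  16/57*3/5 + 7/19*2/5 + 20/57*1/10 = 20/57 = pi_Z  (ok)

Answer: 16/57 7/19 20/57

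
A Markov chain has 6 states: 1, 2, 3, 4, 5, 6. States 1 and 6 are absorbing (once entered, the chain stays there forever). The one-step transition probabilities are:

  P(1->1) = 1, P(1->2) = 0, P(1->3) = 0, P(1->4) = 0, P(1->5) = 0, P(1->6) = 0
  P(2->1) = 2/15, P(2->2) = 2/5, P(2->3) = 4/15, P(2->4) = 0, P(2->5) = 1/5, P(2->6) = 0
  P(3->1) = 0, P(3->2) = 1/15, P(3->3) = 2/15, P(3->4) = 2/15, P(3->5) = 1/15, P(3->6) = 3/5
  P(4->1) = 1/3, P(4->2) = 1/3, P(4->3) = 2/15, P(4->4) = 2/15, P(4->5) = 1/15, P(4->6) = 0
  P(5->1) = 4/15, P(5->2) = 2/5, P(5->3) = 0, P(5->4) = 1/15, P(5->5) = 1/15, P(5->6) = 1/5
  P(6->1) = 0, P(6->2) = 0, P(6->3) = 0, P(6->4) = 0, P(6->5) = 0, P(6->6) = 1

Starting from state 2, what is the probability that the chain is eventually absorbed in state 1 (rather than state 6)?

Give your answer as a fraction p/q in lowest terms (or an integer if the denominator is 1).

Answer: 1517/3164

Derivation:
Let a_i = P(absorbed in 1 | start in state i).
Boundary conditions: a_1 = 1, a_6 = 0.
For each transient state i, a_i = sum_j P(i->j) * a_j:
  a_2 = 2/15*a_1 + 2/5*a_2 + 4/15*a_3 + 0*a_4 + 1/5*a_5 + 0*a_6
  a_3 = 0*a_1 + 1/15*a_2 + 2/15*a_3 + 2/15*a_4 + 1/15*a_5 + 3/5*a_6
  a_4 = 1/3*a_1 + 1/3*a_2 + 2/15*a_3 + 2/15*a_4 + 1/15*a_5 + 0*a_6
  a_5 = 4/15*a_1 + 2/5*a_2 + 0*a_3 + 1/15*a_4 + 1/15*a_5 + 1/5*a_6

Substituting a_1 = 1 and a_6 = 0, rearrange to (I - Q) a = r where r[i] = P(i -> 1):
  [3/5, -4/15, 0, -1/5] . (a_2, a_3, a_4, a_5) = 2/15
  [-1/15, 13/15, -2/15, -1/15] . (a_2, a_3, a_4, a_5) = 0
  [-1/3, -2/15, 13/15, -1/15] . (a_2, a_3, a_4, a_5) = 1/3
  [-2/5, 0, -1/15, 14/15] . (a_2, a_3, a_4, a_5) = 4/15

Solving yields:
  a_2 = 1517/3164
  a_3 = 697/3955
  a_4 = 2521/3955
  a_5 = 1213/2260

Starting state is 2, so the absorption probability is a_2 = 1517/3164.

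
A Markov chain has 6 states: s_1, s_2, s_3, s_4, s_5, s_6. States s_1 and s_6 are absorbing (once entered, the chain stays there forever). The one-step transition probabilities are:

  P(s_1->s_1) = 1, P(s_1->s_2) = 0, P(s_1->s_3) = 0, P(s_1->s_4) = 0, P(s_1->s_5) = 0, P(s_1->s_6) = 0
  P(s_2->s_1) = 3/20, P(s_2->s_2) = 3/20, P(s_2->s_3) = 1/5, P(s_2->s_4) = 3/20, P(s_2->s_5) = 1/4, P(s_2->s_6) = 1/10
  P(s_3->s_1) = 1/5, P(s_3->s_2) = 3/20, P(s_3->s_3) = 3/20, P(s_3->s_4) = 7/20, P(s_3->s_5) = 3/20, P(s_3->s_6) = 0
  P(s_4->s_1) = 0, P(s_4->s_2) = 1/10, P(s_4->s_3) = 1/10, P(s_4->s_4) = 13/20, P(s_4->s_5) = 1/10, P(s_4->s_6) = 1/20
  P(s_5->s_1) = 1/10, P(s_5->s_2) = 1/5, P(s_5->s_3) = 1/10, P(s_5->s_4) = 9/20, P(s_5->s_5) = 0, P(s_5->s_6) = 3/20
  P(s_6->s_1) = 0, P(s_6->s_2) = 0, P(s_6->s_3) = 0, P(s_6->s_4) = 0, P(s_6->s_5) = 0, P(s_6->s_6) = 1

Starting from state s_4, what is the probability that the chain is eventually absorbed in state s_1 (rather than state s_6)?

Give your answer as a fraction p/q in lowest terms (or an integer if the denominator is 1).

Answer: 416/895

Derivation:
Let a_i = P(absorbed in s_1 | start in state i).
Boundary conditions: a_s_1 = 1, a_s_6 = 0.
For each transient state i, a_i = sum_j P(i->j) * a_j:
  a_s_2 = 3/20*a_s_1 + 3/20*a_s_2 + 1/5*a_s_3 + 3/20*a_s_4 + 1/4*a_s_5 + 1/10*a_s_6
  a_s_3 = 1/5*a_s_1 + 3/20*a_s_2 + 3/20*a_s_3 + 7/20*a_s_4 + 3/20*a_s_5 + 0*a_s_6
  a_s_4 = 0*a_s_1 + 1/10*a_s_2 + 1/10*a_s_3 + 13/20*a_s_4 + 1/10*a_s_5 + 1/20*a_s_6
  a_s_5 = 1/10*a_s_1 + 1/5*a_s_2 + 1/10*a_s_3 + 9/20*a_s_4 + 0*a_s_5 + 3/20*a_s_6

Substituting a_s_1 = 1 and a_s_6 = 0, rearrange to (I - Q) a = r where r[i] = P(i -> s_1):
  [17/20, -1/5, -3/20, -1/4] . (a_s_2, a_s_3, a_s_4, a_s_5) = 3/20
  [-3/20, 17/20, -7/20, -3/20] . (a_s_2, a_s_3, a_s_4, a_s_5) = 1/5
  [-1/10, -1/10, 7/20, -1/10] . (a_s_2, a_s_3, a_s_4, a_s_5) = 0
  [-1/5, -1/10, -9/20, 1] . (a_s_2, a_s_3, a_s_4, a_s_5) = 1/10

Solving yields:
  a_s_2 = 97/179
  a_s_3 = 543/895
  a_s_4 = 416/895
  a_s_5 = 428/895

Starting state is s_4, so the absorption probability is a_s_4 = 416/895.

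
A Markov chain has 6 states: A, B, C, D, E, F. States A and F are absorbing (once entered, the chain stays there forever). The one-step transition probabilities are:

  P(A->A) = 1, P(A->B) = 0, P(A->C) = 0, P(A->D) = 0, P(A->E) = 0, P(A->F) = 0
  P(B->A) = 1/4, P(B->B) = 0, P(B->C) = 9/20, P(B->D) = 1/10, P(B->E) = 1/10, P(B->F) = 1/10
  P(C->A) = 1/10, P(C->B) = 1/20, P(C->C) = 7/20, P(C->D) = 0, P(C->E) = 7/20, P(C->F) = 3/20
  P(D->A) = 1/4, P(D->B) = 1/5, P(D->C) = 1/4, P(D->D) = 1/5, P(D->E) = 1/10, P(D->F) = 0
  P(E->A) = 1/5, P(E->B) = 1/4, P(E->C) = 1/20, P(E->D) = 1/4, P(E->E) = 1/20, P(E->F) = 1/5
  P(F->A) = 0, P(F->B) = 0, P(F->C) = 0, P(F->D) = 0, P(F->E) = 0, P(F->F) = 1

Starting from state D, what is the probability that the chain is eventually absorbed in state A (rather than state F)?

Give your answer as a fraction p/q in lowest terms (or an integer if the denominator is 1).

Answer: 9834/14087

Derivation:
Let a_i = P(absorbed in A | start in state i).
Boundary conditions: a_A = 1, a_F = 0.
For each transient state i, a_i = sum_j P(i->j) * a_j:
  a_B = 1/4*a_A + 0*a_B + 9/20*a_C + 1/10*a_D + 1/10*a_E + 1/10*a_F
  a_C = 1/10*a_A + 1/20*a_B + 7/20*a_C + 0*a_D + 7/20*a_E + 3/20*a_F
  a_D = 1/4*a_A + 1/5*a_B + 1/4*a_C + 1/5*a_D + 1/10*a_E + 0*a_F
  a_E = 1/5*a_A + 1/4*a_B + 1/20*a_C + 1/4*a_D + 1/20*a_E + 1/5*a_F

Substituting a_A = 1 and a_F = 0, rearrange to (I - Q) a = r where r[i] = P(i -> A):
  [1, -9/20, -1/10, -1/10] . (a_B, a_C, a_D, a_E) = 1/4
  [-1/20, 13/20, 0, -7/20] . (a_B, a_C, a_D, a_E) = 1/10
  [-1/5, -1/4, 4/5, -1/10] . (a_B, a_C, a_D, a_E) = 1/4
  [-1/4, -1/20, -1/4, 19/20] . (a_B, a_C, a_D, a_E) = 1/5

Solving yields:
  a_B = 8582/14087
  a_C = 7239/14087
  a_D = 9834/14087
  a_E = 8193/14087

Starting state is D, so the absorption probability is a_D = 9834/14087.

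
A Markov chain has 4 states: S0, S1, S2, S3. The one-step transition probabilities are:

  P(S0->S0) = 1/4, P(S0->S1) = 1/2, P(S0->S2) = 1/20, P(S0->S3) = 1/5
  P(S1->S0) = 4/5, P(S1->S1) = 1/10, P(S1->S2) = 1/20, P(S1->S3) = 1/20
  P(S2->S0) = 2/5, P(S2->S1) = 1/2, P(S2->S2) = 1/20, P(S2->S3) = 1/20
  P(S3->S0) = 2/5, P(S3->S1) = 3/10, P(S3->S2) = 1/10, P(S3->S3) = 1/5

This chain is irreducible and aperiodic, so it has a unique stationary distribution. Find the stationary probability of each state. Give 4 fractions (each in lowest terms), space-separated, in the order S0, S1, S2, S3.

Answer: 1284/2761 1861/5522 315/5522 389/2761

Derivation:
The stationary distribution satisfies pi = pi * P, i.e.:
  pi_S0 = 1/4*pi_S0 + 4/5*pi_S1 + 2/5*pi_S2 + 2/5*pi_S3
  pi_S1 = 1/2*pi_S0 + 1/10*pi_S1 + 1/2*pi_S2 + 3/10*pi_S3
  pi_S2 = 1/20*pi_S0 + 1/20*pi_S1 + 1/20*pi_S2 + 1/10*pi_S3
  pi_S3 = 1/5*pi_S0 + 1/20*pi_S1 + 1/20*pi_S2 + 1/5*pi_S3
with normalization: pi_S0 + pi_S1 + pi_S2 + pi_S3 = 1.

Using the first 3 balance equations plus normalization, the linear system A*pi = b is:
  [-3/4, 4/5, 2/5, 2/5] . pi = 0
  [1/2, -9/10, 1/2, 3/10] . pi = 0
  [1/20, 1/20, -19/20, 1/10] . pi = 0
  [1, 1, 1, 1] . pi = 1

Solving yields:
  pi_S0 = 1284/2761
  pi_S1 = 1861/5522
  pi_S2 = 315/5522
  pi_S3 = 389/2761

Verification (pi * P):
  1284/2761*1/4 + 1861/5522*4/5 + 315/5522*2/5 + 389/2761*2/5 = 1284/2761 = pi_S0  (ok)
  1284/2761*1/2 + 1861/5522*1/10 + 315/5522*1/2 + 389/2761*3/10 = 1861/5522 = pi_S1  (ok)
  1284/2761*1/20 + 1861/5522*1/20 + 315/5522*1/20 + 389/2761*1/10 = 315/5522 = pi_S2  (ok)
  1284/2761*1/5 + 1861/5522*1/20 + 315/5522*1/20 + 389/2761*1/5 = 389/2761 = pi_S3  (ok)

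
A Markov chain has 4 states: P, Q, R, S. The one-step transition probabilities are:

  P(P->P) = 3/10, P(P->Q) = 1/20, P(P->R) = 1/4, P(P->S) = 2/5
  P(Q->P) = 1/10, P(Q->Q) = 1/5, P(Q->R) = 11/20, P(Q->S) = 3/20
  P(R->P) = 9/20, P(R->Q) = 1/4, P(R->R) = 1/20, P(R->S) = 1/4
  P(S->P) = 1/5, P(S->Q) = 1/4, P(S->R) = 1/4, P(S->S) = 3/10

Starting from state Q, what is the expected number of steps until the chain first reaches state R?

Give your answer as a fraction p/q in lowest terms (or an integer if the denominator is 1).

Answer: 2620/1147

Derivation:
Let h_i = expected steps to first reach R from state i.
Boundary: h_R = 0.
First-step equations for the other states:
  h_P = 1 + 3/10*h_P + 1/20*h_Q + 1/4*h_R + 2/5*h_S
  h_Q = 1 + 1/10*h_P + 1/5*h_Q + 11/20*h_R + 3/20*h_S
  h_S = 1 + 1/5*h_P + 1/4*h_Q + 1/4*h_R + 3/10*h_S

Substituting h_R = 0 and rearranging gives the linear system (I - Q) h = 1:
  [7/10, -1/20, -2/5] . (h_P, h_Q, h_S) = 1
  [-1/10, 4/5, -3/20] . (h_P, h_Q, h_S) = 1
  [-1/5, -1/4, 7/10] . (h_P, h_Q, h_S) = 1

Solving yields:
  h_P = 3940/1147
  h_Q = 2620/1147
  h_S = 100/31

Starting state is Q, so the expected hitting time is h_Q = 2620/1147.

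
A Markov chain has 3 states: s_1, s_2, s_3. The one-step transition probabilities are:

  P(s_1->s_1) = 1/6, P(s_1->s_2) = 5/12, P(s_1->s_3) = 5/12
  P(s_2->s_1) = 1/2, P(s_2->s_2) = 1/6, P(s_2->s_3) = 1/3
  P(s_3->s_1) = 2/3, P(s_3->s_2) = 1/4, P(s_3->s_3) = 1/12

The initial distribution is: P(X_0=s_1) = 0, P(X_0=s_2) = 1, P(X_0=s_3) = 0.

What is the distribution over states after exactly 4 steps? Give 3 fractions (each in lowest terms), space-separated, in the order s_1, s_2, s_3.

Propagating the distribution step by step (d_{t+1} = d_t * P):
d_0 = (s_1=0, s_2=1, s_3=0)
  d_1[s_1] = 0*1/6 + 1*1/2 + 0*2/3 = 1/2
  d_1[s_2] = 0*5/12 + 1*1/6 + 0*1/4 = 1/6
  d_1[s_3] = 0*5/12 + 1*1/3 + 0*1/12 = 1/3
d_1 = (s_1=1/2, s_2=1/6, s_3=1/3)
  d_2[s_1] = 1/2*1/6 + 1/6*1/2 + 1/3*2/3 = 7/18
  d_2[s_2] = 1/2*5/12 + 1/6*1/6 + 1/3*1/4 = 23/72
  d_2[s_3] = 1/2*5/12 + 1/6*1/3 + 1/3*1/12 = 7/24
d_2 = (s_1=7/18, s_2=23/72, s_3=7/24)
  d_3[s_1] = 7/18*1/6 + 23/72*1/2 + 7/24*2/3 = 181/432
  d_3[s_2] = 7/18*5/12 + 23/72*1/6 + 7/24*1/4 = 83/288
  d_3[s_3] = 7/18*5/12 + 23/72*1/3 + 7/24*1/12 = 253/864
d_3 = (s_1=181/432, s_2=83/288, s_3=253/864)
  d_4[s_1] = 181/432*1/6 + 83/288*1/2 + 253/864*2/3 = 707/1728
  d_4[s_2] = 181/432*5/12 + 83/288*1/6 + 253/864*1/4 = 3067/10368
  d_4[s_3] = 181/432*5/12 + 83/288*1/3 + 253/864*1/12 = 3059/10368
d_4 = (s_1=707/1728, s_2=3067/10368, s_3=3059/10368)

Answer: 707/1728 3067/10368 3059/10368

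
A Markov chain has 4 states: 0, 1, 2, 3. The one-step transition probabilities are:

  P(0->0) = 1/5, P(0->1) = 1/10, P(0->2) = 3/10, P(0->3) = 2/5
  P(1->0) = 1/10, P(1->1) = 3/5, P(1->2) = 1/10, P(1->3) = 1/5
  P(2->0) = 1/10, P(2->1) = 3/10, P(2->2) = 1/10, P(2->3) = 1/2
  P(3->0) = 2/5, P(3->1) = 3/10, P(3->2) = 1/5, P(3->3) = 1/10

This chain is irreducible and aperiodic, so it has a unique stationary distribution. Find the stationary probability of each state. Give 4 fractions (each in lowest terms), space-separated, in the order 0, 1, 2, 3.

Answer: 176/885 329/885 49/295 233/885

Derivation:
The stationary distribution satisfies pi = pi * P, i.e.:
  pi_0 = 1/5*pi_0 + 1/10*pi_1 + 1/10*pi_2 + 2/5*pi_3
  pi_1 = 1/10*pi_0 + 3/5*pi_1 + 3/10*pi_2 + 3/10*pi_3
  pi_2 = 3/10*pi_0 + 1/10*pi_1 + 1/10*pi_2 + 1/5*pi_3
  pi_3 = 2/5*pi_0 + 1/5*pi_1 + 1/2*pi_2 + 1/10*pi_3
with normalization: pi_0 + pi_1 + pi_2 + pi_3 = 1.

Using the first 3 balance equations plus normalization, the linear system A*pi = b is:
  [-4/5, 1/10, 1/10, 2/5] . pi = 0
  [1/10, -2/5, 3/10, 3/10] . pi = 0
  [3/10, 1/10, -9/10, 1/5] . pi = 0
  [1, 1, 1, 1] . pi = 1

Solving yields:
  pi_0 = 176/885
  pi_1 = 329/885
  pi_2 = 49/295
  pi_3 = 233/885

Verification (pi * P):
  176/885*1/5 + 329/885*1/10 + 49/295*1/10 + 233/885*2/5 = 176/885 = pi_0  (ok)
  176/885*1/10 + 329/885*3/5 + 49/295*3/10 + 233/885*3/10 = 329/885 = pi_1  (ok)
  176/885*3/10 + 329/885*1/10 + 49/295*1/10 + 233/885*1/5 = 49/295 = pi_2  (ok)
  176/885*2/5 + 329/885*1/5 + 49/295*1/2 + 233/885*1/10 = 233/885 = pi_3  (ok)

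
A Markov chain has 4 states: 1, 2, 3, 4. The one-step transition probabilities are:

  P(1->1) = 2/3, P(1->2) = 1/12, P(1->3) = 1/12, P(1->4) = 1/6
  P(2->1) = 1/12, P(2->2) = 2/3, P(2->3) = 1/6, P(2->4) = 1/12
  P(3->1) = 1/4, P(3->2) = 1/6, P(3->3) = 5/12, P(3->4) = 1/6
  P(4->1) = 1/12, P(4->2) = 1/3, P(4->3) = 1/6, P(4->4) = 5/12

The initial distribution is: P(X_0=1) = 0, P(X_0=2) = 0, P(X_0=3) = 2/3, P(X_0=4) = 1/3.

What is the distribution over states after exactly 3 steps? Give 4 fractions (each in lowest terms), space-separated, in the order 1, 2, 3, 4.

Propagating the distribution step by step (d_{t+1} = d_t * P):
d_0 = (1=0, 2=0, 3=2/3, 4=1/3)
  d_1[1] = 0*2/3 + 0*1/12 + 2/3*1/4 + 1/3*1/12 = 7/36
  d_1[2] = 0*1/12 + 0*2/3 + 2/3*1/6 + 1/3*1/3 = 2/9
  d_1[3] = 0*1/12 + 0*1/6 + 2/3*5/12 + 1/3*1/6 = 1/3
  d_1[4] = 0*1/6 + 0*1/12 + 2/3*1/6 + 1/3*5/12 = 1/4
d_1 = (1=7/36, 2=2/9, 3=1/3, 4=1/4)
  d_2[1] = 7/36*2/3 + 2/9*1/12 + 1/3*1/4 + 1/4*1/12 = 109/432
  d_2[2] = 7/36*1/12 + 2/9*2/3 + 1/3*1/6 + 1/4*1/3 = 131/432
  d_2[3] = 7/36*1/12 + 2/9*1/6 + 1/3*5/12 + 1/4*1/6 = 101/432
  d_2[4] = 7/36*1/6 + 2/9*1/12 + 1/3*1/6 + 1/4*5/12 = 91/432
d_2 = (1=109/432, 2=131/432, 3=101/432, 4=91/432)
  d_3[1] = 109/432*2/3 + 131/432*1/12 + 101/432*1/4 + 91/432*1/12 = 1397/5184
  d_3[2] = 109/432*1/12 + 131/432*2/3 + 101/432*1/6 + 91/432*1/3 = 1723/5184
  d_3[3] = 109/432*1/12 + 131/432*1/6 + 101/432*5/12 + 91/432*1/6 = 529/2592
  d_3[4] = 109/432*1/6 + 131/432*1/12 + 101/432*1/6 + 91/432*5/12 = 503/2592
d_3 = (1=1397/5184, 2=1723/5184, 3=529/2592, 4=503/2592)

Answer: 1397/5184 1723/5184 529/2592 503/2592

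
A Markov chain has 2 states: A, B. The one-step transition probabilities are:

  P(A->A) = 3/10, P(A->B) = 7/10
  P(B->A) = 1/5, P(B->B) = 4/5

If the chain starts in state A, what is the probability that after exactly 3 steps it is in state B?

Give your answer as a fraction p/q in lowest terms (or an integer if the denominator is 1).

Computing P^3 by repeated multiplication:
P^1 =
  A: [3/10, 7/10]
  B: [1/5, 4/5]
P^2 =
  A: [23/100, 77/100]
  B: [11/50, 39/50]
P^3 =
  A: [223/1000, 777/1000]
  B: [111/500, 389/500]

(P^3)[A -> B] = 777/1000

Answer: 777/1000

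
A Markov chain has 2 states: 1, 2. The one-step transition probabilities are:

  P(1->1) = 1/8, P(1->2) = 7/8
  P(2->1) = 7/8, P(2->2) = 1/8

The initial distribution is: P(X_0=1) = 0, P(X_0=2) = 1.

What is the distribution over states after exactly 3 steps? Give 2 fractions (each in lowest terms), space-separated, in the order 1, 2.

Propagating the distribution step by step (d_{t+1} = d_t * P):
d_0 = (1=0, 2=1)
  d_1[1] = 0*1/8 + 1*7/8 = 7/8
  d_1[2] = 0*7/8 + 1*1/8 = 1/8
d_1 = (1=7/8, 2=1/8)
  d_2[1] = 7/8*1/8 + 1/8*7/8 = 7/32
  d_2[2] = 7/8*7/8 + 1/8*1/8 = 25/32
d_2 = (1=7/32, 2=25/32)
  d_3[1] = 7/32*1/8 + 25/32*7/8 = 91/128
  d_3[2] = 7/32*7/8 + 25/32*1/8 = 37/128
d_3 = (1=91/128, 2=37/128)

Answer: 91/128 37/128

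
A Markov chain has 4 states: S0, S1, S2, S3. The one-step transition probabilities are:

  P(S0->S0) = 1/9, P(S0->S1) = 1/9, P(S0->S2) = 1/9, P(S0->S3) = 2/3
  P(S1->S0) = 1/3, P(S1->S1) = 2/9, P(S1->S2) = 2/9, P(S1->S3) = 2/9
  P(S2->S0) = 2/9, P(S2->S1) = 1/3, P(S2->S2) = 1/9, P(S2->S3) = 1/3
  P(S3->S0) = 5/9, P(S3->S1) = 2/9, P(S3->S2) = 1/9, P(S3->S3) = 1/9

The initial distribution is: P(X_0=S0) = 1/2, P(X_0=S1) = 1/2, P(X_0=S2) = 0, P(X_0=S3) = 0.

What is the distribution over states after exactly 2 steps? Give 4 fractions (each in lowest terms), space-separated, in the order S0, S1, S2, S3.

Propagating the distribution step by step (d_{t+1} = d_t * P):
d_0 = (S0=1/2, S1=1/2, S2=0, S3=0)
  d_1[S0] = 1/2*1/9 + 1/2*1/3 + 0*2/9 + 0*5/9 = 2/9
  d_1[S1] = 1/2*1/9 + 1/2*2/9 + 0*1/3 + 0*2/9 = 1/6
  d_1[S2] = 1/2*1/9 + 1/2*2/9 + 0*1/9 + 0*1/9 = 1/6
  d_1[S3] = 1/2*2/3 + 1/2*2/9 + 0*1/3 + 0*1/9 = 4/9
d_1 = (S0=2/9, S1=1/6, S2=1/6, S3=4/9)
  d_2[S0] = 2/9*1/9 + 1/6*1/3 + 1/6*2/9 + 4/9*5/9 = 59/162
  d_2[S1] = 2/9*1/9 + 1/6*2/9 + 1/6*1/3 + 4/9*2/9 = 35/162
  d_2[S2] = 2/9*1/9 + 1/6*2/9 + 1/6*1/9 + 4/9*1/9 = 7/54
  d_2[S3] = 2/9*2/3 + 1/6*2/9 + 1/6*1/3 + 4/9*1/9 = 47/162
d_2 = (S0=59/162, S1=35/162, S2=7/54, S3=47/162)

Answer: 59/162 35/162 7/54 47/162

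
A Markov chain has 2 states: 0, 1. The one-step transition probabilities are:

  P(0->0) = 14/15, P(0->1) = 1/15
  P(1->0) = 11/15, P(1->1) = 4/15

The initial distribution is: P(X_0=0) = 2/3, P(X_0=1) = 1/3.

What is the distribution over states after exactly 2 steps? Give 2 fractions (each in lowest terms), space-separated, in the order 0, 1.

Answer: 68/75 7/75

Derivation:
Propagating the distribution step by step (d_{t+1} = d_t * P):
d_0 = (0=2/3, 1=1/3)
  d_1[0] = 2/3*14/15 + 1/3*11/15 = 13/15
  d_1[1] = 2/3*1/15 + 1/3*4/15 = 2/15
d_1 = (0=13/15, 1=2/15)
  d_2[0] = 13/15*14/15 + 2/15*11/15 = 68/75
  d_2[1] = 13/15*1/15 + 2/15*4/15 = 7/75
d_2 = (0=68/75, 1=7/75)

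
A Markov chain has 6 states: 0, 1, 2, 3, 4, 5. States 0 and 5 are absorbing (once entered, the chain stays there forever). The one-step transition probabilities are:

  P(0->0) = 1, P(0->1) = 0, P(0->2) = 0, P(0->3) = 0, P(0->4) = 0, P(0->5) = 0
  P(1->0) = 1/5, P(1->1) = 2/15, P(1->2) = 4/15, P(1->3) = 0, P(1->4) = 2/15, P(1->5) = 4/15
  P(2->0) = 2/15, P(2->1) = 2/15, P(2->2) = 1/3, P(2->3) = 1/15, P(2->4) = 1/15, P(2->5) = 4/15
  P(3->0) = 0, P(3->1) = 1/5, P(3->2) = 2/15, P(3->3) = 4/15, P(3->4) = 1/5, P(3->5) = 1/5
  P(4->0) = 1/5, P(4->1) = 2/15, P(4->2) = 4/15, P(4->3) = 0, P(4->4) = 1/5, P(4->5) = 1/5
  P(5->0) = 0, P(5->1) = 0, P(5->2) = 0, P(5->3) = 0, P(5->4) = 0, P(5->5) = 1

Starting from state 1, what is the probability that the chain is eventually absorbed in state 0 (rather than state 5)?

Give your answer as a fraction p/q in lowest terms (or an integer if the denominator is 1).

Answer: 721/1772

Derivation:
Let a_i = P(absorbed in 0 | start in state i).
Boundary conditions: a_0 = 1, a_5 = 0.
For each transient state i, a_i = sum_j P(i->j) * a_j:
  a_1 = 1/5*a_0 + 2/15*a_1 + 4/15*a_2 + 0*a_3 + 2/15*a_4 + 4/15*a_5
  a_2 = 2/15*a_0 + 2/15*a_1 + 1/3*a_2 + 1/15*a_3 + 1/15*a_4 + 4/15*a_5
  a_3 = 0*a_0 + 1/5*a_1 + 2/15*a_2 + 4/15*a_3 + 1/5*a_4 + 1/5*a_5
  a_4 = 1/5*a_0 + 2/15*a_1 + 4/15*a_2 + 0*a_3 + 1/5*a_4 + 1/5*a_5

Substituting a_0 = 1 and a_5 = 0, rearrange to (I - Q) a = r where r[i] = P(i -> 0):
  [13/15, -4/15, 0, -2/15] . (a_1, a_2, a_3, a_4) = 1/5
  [-2/15, 2/3, -1/15, -1/15] . (a_1, a_2, a_3, a_4) = 2/15
  [-1/5, -2/15, 11/15, -1/5] . (a_1, a_2, a_3, a_4) = 0
  [-2/15, -4/15, 0, 4/5] . (a_1, a_2, a_3, a_4) = 1/5

Solving yields:
  a_1 = 721/1772
  a_2 = 157/443
  a_3 = 1043/3544
  a_4 = 1545/3544

Starting state is 1, so the absorption probability is a_1 = 721/1772.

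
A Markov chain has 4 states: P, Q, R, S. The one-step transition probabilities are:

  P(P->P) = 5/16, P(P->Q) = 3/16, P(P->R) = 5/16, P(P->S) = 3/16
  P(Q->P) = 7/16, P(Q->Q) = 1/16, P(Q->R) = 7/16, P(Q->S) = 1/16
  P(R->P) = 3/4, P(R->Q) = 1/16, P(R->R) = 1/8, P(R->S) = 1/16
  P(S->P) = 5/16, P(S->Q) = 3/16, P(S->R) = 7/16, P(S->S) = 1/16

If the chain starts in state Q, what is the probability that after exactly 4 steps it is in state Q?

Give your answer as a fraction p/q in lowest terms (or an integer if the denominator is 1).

Answer: 4351/32768

Derivation:
Computing P^4 by repeated multiplication:
P^1 =
  P: [5/16, 3/16, 5/16, 3/16]
  Q: [7/16, 1/16, 7/16, 1/16]
  R: [3/4, 1/16, 1/8, 1/16]
  S: [5/16, 3/16, 7/16, 1/16]
P^2 =
  P: [121/256, 1/8, 77/256, 13/128]
  Q: [131/256, 1/8, 63/256, 15/128]
  R: [3/8, 21/128, 39/128, 5/32]
  S: [135/256, 7/64, 67/256, 13/128]
P^3 =
  P: [1883/4096, 275/2048, 1165/4096, 249/2048]
  Q: [1785/4096, 289/2048, 1215/4096, 259/2048]
  R: [955/2048, 33/256, 605/2048, 7/64]
  S: [1805/4096, 289/2048, 1187/4096, 263/2048]
P^4 =
  P: [29735/65536, 4429/32768, 19081/65536, 3931/32768]
  Q: [30141/65536, 4351/32768, 19027/65536, 3833/32768]
  R: [15003/32768, 2203/16384, 9401/32768, 1979/16384]
  S: [29945/65536, 4379/32768, 19127/65536, 3853/32768]

(P^4)[Q -> Q] = 4351/32768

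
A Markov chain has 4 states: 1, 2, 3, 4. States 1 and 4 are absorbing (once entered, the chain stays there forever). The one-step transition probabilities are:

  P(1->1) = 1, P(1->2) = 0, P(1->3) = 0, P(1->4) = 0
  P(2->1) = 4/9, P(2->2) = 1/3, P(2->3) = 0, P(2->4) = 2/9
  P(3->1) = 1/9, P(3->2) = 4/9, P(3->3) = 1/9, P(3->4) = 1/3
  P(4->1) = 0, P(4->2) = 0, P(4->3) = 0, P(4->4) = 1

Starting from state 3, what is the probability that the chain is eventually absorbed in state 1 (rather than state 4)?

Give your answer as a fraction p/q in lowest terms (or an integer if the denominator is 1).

Let a_i = P(absorbed in 1 | start in state i).
Boundary conditions: a_1 = 1, a_4 = 0.
For each transient state i, a_i = sum_j P(i->j) * a_j:
  a_2 = 4/9*a_1 + 1/3*a_2 + 0*a_3 + 2/9*a_4
  a_3 = 1/9*a_1 + 4/9*a_2 + 1/9*a_3 + 1/3*a_4

Substituting a_1 = 1 and a_4 = 0, rearrange to (I - Q) a = r where r[i] = P(i -> 1):
  [2/3, 0] . (a_2, a_3) = 4/9
  [-4/9, 8/9] . (a_2, a_3) = 1/9

Solving yields:
  a_2 = 2/3
  a_3 = 11/24

Starting state is 3, so the absorption probability is a_3 = 11/24.

Answer: 11/24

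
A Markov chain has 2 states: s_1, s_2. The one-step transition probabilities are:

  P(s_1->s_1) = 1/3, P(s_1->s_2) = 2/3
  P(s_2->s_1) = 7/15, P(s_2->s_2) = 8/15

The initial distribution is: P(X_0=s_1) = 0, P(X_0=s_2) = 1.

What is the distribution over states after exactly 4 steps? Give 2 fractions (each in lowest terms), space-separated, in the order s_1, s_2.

Answer: 20839/50625 29786/50625

Derivation:
Propagating the distribution step by step (d_{t+1} = d_t * P):
d_0 = (s_1=0, s_2=1)
  d_1[s_1] = 0*1/3 + 1*7/15 = 7/15
  d_1[s_2] = 0*2/3 + 1*8/15 = 8/15
d_1 = (s_1=7/15, s_2=8/15)
  d_2[s_1] = 7/15*1/3 + 8/15*7/15 = 91/225
  d_2[s_2] = 7/15*2/3 + 8/15*8/15 = 134/225
d_2 = (s_1=91/225, s_2=134/225)
  d_3[s_1] = 91/225*1/3 + 134/225*7/15 = 1393/3375
  d_3[s_2] = 91/225*2/3 + 134/225*8/15 = 1982/3375
d_3 = (s_1=1393/3375, s_2=1982/3375)
  d_4[s_1] = 1393/3375*1/3 + 1982/3375*7/15 = 20839/50625
  d_4[s_2] = 1393/3375*2/3 + 1982/3375*8/15 = 29786/50625
d_4 = (s_1=20839/50625, s_2=29786/50625)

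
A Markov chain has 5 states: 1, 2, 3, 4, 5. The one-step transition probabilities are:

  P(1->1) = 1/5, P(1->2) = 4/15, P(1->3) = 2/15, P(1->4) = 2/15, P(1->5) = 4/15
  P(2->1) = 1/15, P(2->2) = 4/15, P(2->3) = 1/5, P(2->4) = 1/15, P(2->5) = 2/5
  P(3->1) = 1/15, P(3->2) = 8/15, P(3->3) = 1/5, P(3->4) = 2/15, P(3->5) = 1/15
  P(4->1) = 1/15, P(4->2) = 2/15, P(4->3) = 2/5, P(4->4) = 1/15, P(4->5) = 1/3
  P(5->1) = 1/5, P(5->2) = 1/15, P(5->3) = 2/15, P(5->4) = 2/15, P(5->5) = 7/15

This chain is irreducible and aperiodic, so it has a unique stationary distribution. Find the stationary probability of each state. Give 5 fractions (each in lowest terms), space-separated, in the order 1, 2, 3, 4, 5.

Answer: 2605/20301 1598/6767 1294/6767 746/6767 6782/20301

Derivation:
The stationary distribution satisfies pi = pi * P, i.e.:
  pi_1 = 1/5*pi_1 + 1/15*pi_2 + 1/15*pi_3 + 1/15*pi_4 + 1/5*pi_5
  pi_2 = 4/15*pi_1 + 4/15*pi_2 + 8/15*pi_3 + 2/15*pi_4 + 1/15*pi_5
  pi_3 = 2/15*pi_1 + 1/5*pi_2 + 1/5*pi_3 + 2/5*pi_4 + 2/15*pi_5
  pi_4 = 2/15*pi_1 + 1/15*pi_2 + 2/15*pi_3 + 1/15*pi_4 + 2/15*pi_5
  pi_5 = 4/15*pi_1 + 2/5*pi_2 + 1/15*pi_3 + 1/3*pi_4 + 7/15*pi_5
with normalization: pi_1 + pi_2 + pi_3 + pi_4 + pi_5 = 1.

Using the first 4 balance equations plus normalization, the linear system A*pi = b is:
  [-4/5, 1/15, 1/15, 1/15, 1/5] . pi = 0
  [4/15, -11/15, 8/15, 2/15, 1/15] . pi = 0
  [2/15, 1/5, -4/5, 2/5, 2/15] . pi = 0
  [2/15, 1/15, 2/15, -14/15, 2/15] . pi = 0
  [1, 1, 1, 1, 1] . pi = 1

Solving yields:
  pi_1 = 2605/20301
  pi_2 = 1598/6767
  pi_3 = 1294/6767
  pi_4 = 746/6767
  pi_5 = 6782/20301

Verification (pi * P):
  2605/20301*1/5 + 1598/6767*1/15 + 1294/6767*1/15 + 746/6767*1/15 + 6782/20301*1/5 = 2605/20301 = pi_1  (ok)
  2605/20301*4/15 + 1598/6767*4/15 + 1294/6767*8/15 + 746/6767*2/15 + 6782/20301*1/15 = 1598/6767 = pi_2  (ok)
  2605/20301*2/15 + 1598/6767*1/5 + 1294/6767*1/5 + 746/6767*2/5 + 6782/20301*2/15 = 1294/6767 = pi_3  (ok)
  2605/20301*2/15 + 1598/6767*1/15 + 1294/6767*2/15 + 746/6767*1/15 + 6782/20301*2/15 = 746/6767 = pi_4  (ok)
  2605/20301*4/15 + 1598/6767*2/5 + 1294/6767*1/15 + 746/6767*1/3 + 6782/20301*7/15 = 6782/20301 = pi_5  (ok)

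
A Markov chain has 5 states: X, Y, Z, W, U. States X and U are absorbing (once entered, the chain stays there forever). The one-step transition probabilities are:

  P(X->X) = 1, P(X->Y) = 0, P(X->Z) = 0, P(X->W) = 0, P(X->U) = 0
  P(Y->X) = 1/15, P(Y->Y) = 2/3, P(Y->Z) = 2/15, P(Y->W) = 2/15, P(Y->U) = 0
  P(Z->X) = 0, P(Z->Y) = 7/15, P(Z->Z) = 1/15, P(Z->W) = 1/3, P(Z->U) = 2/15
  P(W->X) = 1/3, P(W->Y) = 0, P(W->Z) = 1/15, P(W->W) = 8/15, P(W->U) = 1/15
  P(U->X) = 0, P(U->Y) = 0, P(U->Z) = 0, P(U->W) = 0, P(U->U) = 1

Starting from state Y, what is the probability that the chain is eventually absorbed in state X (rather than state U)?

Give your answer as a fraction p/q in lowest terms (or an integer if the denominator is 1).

Answer: 283/353

Derivation:
Let a_i = P(absorbed in X | start in state i).
Boundary conditions: a_X = 1, a_U = 0.
For each transient state i, a_i = sum_j P(i->j) * a_j:
  a_Y = 1/15*a_X + 2/3*a_Y + 2/15*a_Z + 2/15*a_W + 0*a_U
  a_Z = 0*a_X + 7/15*a_Y + 1/15*a_Z + 1/3*a_W + 2/15*a_U
  a_W = 1/3*a_X + 0*a_Y + 1/15*a_Z + 8/15*a_W + 1/15*a_U

Substituting a_X = 1 and a_U = 0, rearrange to (I - Q) a = r where r[i] = P(i -> X):
  [1/3, -2/15, -2/15] . (a_Y, a_Z, a_W) = 1/15
  [-7/15, 14/15, -1/3] . (a_Y, a_Z, a_W) = 0
  [0, -1/15, 7/15] . (a_Y, a_Z, a_W) = 1/3

Solving yields:
  a_Y = 283/353
  a_Z = 244/353
  a_W = 287/353

Starting state is Y, so the absorption probability is a_Y = 283/353.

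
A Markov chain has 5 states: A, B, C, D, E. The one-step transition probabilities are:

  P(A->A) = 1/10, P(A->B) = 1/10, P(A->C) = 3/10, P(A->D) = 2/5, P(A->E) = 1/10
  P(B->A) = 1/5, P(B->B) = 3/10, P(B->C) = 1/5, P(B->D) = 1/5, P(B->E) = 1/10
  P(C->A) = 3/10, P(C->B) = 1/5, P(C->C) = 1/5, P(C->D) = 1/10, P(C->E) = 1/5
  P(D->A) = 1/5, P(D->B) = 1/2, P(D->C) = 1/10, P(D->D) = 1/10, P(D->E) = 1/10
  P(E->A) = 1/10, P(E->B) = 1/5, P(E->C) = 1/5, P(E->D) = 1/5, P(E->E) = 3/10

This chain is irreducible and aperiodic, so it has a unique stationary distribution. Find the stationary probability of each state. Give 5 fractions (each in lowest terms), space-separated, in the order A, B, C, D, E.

The stationary distribution satisfies pi = pi * P, i.e.:
  pi_A = 1/10*pi_A + 1/5*pi_B + 3/10*pi_C + 1/5*pi_D + 1/10*pi_E
  pi_B = 1/10*pi_A + 3/10*pi_B + 1/5*pi_C + 1/2*pi_D + 1/5*pi_E
  pi_C = 3/10*pi_A + 1/5*pi_B + 1/5*pi_C + 1/10*pi_D + 1/5*pi_E
  pi_D = 2/5*pi_A + 1/5*pi_B + 1/10*pi_C + 1/10*pi_D + 1/5*pi_E
  pi_E = 1/10*pi_A + 1/10*pi_B + 1/5*pi_C + 1/10*pi_D + 3/10*pi_E
with normalization: pi_A + pi_B + pi_C + pi_D + pi_E = 1.

Using the first 4 balance equations plus normalization, the linear system A*pi = b is:
  [-9/10, 1/5, 3/10, 1/5, 1/10] . pi = 0
  [1/10, -7/10, 1/5, 1/2, 1/5] . pi = 0
  [3/10, 1/5, -4/5, 1/10, 1/5] . pi = 0
  [2/5, 1/5, 1/10, -9/10, 1/5] . pi = 0
  [1, 1, 1, 1, 1] . pi = 1

Solving yields:
  pi_A = 1775/9529
  pi_B = 196/733
  pi_C = 1895/9529
  pi_D = 1883/9529
  pi_E = 1428/9529

Verification (pi * P):
  1775/9529*1/10 + 196/733*1/5 + 1895/9529*3/10 + 1883/9529*1/5 + 1428/9529*1/10 = 1775/9529 = pi_A  (ok)
  1775/9529*1/10 + 196/733*3/10 + 1895/9529*1/5 + 1883/9529*1/2 + 1428/9529*1/5 = 196/733 = pi_B  (ok)
  1775/9529*3/10 + 196/733*1/5 + 1895/9529*1/5 + 1883/9529*1/10 + 1428/9529*1/5 = 1895/9529 = pi_C  (ok)
  1775/9529*2/5 + 196/733*1/5 + 1895/9529*1/10 + 1883/9529*1/10 + 1428/9529*1/5 = 1883/9529 = pi_D  (ok)
  1775/9529*1/10 + 196/733*1/10 + 1895/9529*1/5 + 1883/9529*1/10 + 1428/9529*3/10 = 1428/9529 = pi_E  (ok)

Answer: 1775/9529 196/733 1895/9529 1883/9529 1428/9529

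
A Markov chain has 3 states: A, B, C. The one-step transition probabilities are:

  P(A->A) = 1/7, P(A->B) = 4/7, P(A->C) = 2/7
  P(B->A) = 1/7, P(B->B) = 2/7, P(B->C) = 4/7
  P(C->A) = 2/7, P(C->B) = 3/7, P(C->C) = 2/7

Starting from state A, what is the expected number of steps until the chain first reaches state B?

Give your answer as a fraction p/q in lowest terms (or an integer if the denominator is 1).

Answer: 49/26

Derivation:
Let h_i = expected steps to first reach B from state i.
Boundary: h_B = 0.
First-step equations for the other states:
  h_A = 1 + 1/7*h_A + 4/7*h_B + 2/7*h_C
  h_C = 1 + 2/7*h_A + 3/7*h_B + 2/7*h_C

Substituting h_B = 0 and rearranging gives the linear system (I - Q) h = 1:
  [6/7, -2/7] . (h_A, h_C) = 1
  [-2/7, 5/7] . (h_A, h_C) = 1

Solving yields:
  h_A = 49/26
  h_C = 28/13

Starting state is A, so the expected hitting time is h_A = 49/26.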